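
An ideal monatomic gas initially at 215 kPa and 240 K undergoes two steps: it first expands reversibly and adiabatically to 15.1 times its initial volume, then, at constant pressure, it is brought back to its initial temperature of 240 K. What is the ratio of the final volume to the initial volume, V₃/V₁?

V₃/V₁ ≈ 92.2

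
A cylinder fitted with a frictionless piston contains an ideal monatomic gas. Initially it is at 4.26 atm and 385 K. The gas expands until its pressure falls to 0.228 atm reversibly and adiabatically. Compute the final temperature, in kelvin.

T₂ ≈ 119 K

Along an adiabat T P^((1−γ)/γ) is constant, so T₂ = T₁ (P₂/P₁)^((γ−1)/γ).
For a monatomic ideal gas γ = 5/3, so (γ−1)/γ = 2/5.
T₂ = 385 × (0.228/4.26)^(2/5) = 119.4 K.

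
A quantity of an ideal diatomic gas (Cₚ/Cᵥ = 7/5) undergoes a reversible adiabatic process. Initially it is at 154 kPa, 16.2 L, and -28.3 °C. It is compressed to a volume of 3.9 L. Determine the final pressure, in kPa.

P₂ ≈ 1130 kPa

Adiabatic: P₁V₁^γ = P₂V₂^γ ⇒ P₂ = P₁ (V₁/V₂)^γ.
P₂ = 154 × (16.2/3.9)^(7/5) = 1131 kPa.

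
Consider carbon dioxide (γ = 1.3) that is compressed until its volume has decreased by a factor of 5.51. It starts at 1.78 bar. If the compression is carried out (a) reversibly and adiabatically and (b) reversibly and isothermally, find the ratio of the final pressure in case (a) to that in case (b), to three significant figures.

Isothermal: P_b = P₁(V₁/V₂) = 1.78×5.51.
Adiabatic: P_a = P₁(V₁/V₂)^γ = 1.78×5.51^(1.3).
P_a/P_b = (V₁/V₂)^(γ−1) = 5.51^(0.3) = 1.669.

P_adiabatic / P_isothermal ≈ 1.67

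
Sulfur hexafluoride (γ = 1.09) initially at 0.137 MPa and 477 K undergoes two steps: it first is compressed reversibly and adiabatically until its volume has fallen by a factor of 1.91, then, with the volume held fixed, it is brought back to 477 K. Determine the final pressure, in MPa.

Adiabatic step (PV^γ = const): P₂ = 0.137×1.91^(1.09) = 0.2774 MPa; T₂ = 477×1.91^(0.09) = 505.6 K.
Isochoric: P₃ = P₂(T₃/T₂) = 0.2774 × (477/505.6) = 0.2617 MPa.

P₃ ≈ 0.262 MPa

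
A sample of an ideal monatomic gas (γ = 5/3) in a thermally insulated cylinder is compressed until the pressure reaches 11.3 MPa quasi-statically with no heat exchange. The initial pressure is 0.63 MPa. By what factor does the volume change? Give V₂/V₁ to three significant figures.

From PV^γ = const, V₂/V₁ = (P₁/P₂)^(1/γ).
V₂/V₁ = (0.63/11.3)^(3/5) = 0.1769.

V₂/V₁ ≈ 0.177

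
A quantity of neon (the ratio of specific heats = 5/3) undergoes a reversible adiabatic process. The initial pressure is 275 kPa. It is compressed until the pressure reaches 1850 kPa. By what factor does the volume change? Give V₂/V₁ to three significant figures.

From PV^γ = const, V₂/V₁ = (P₁/P₂)^(1/γ).
V₂/V₁ = (275/1850)^(3/5) = 0.3186.

V₂/V₁ ≈ 0.319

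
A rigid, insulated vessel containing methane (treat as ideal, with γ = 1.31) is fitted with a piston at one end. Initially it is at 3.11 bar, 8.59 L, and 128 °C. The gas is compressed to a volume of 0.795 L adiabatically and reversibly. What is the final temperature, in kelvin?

Adiabatic: T₁V₁^(γ−1) = T₂V₂^(γ−1) ⇒ T₂ = T₁ (V₁/V₂)^(γ−1).
T₁ = 128 °C = 401.1 K.
T₂ = 401.1 × (8.59/0.795)^(0.31) = 838.9 K.

T₂ ≈ 839 K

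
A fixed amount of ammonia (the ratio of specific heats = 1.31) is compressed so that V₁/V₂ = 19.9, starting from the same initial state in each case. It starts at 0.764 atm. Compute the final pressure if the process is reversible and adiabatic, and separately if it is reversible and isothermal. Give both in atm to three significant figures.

adiabatic: 38.4 atm; isothermal: 15.2 atm

Isothermal: P₂ = P₁(V₁/V₂) = 0.764×19.9 = 15.2 atm.
Adiabatic: P₂ = P₁(V₁/V₂)^γ = 0.764×19.9^(1.31) = 38.42 atm.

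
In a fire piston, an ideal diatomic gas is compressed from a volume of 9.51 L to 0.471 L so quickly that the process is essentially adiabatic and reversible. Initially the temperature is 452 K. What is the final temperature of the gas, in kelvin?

For a reversible adiabat TV^(γ−1) is constant, so T₂ = T₁ (V₁/V₂)^(γ−1).
For a diatomic ideal gas γ = 7/5, so γ−1 = 2/5.
T₂ = 452 × (9.51/0.471)^(2/5) = 1504 K.

T₂ ≈ 1500 K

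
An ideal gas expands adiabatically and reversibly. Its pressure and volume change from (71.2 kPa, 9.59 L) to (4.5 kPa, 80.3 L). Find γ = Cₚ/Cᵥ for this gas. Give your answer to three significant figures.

γ ≈ 1.30

PV^γ = const ⇒ γ = ln(P₂/P₁) / ln(V₁/V₂).
γ = ln(4.5/71.2) / ln(9.59/80.3) = 1.299.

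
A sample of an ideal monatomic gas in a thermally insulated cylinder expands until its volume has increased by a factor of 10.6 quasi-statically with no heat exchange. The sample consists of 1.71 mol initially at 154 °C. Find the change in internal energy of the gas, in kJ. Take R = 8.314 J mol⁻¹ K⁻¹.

ΔU ≈ -7.22 kJ

Adiabatic: T₁V₁^(γ−1) = T₂V₂^(γ−1) ⇒ T₂ = T₁ (V₁/V₂)^(γ−1).
γ = 5/3 for a monatomic ideal gas, so γ−1 = 2/3.
T₁ = 154 °C = 427.1 K.
T₂ = 427.1 × (1/10.6)^(2/3) = 88.52 K.
Q = 0, so ΔU = W_on_gas = nCᵥΔT with Cᵥ = R/(γ−1) = 12.47 J/(mol·K).
ΔU = 1.71 × 12.47 × (88.52 − 427.1) = -7221 J.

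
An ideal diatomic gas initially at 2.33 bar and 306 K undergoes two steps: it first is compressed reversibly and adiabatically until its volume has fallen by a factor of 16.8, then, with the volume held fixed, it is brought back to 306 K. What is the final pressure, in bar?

For a diatomic ideal gas γ = 7/5.
Adiabatic step (PV^γ = const): P₂ = 2.33×16.8^(7/5) = 121 bar; T₂ = 306×16.8^(2/5) = 945.9 K.
Isochoric: P₃ = P₂(T₃/T₂) = 121 × (306/945.9) = 39.14 bar.

P₃ ≈ 39.1 bar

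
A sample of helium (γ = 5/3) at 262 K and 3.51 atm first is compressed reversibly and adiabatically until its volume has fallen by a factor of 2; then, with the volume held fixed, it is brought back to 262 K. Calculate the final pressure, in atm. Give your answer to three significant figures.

P₃ ≈ 7.02 atm

Adiabatic step (PV^γ = const): P₂ = 3.51×2^(5/3) = 11.14 atm; T₂ = 262×2^(2/3) = 415.9 K.
Isochoric: P₃ = P₂(T₃/T₂) = 11.14 × (262/415.9) = 7.02 atm.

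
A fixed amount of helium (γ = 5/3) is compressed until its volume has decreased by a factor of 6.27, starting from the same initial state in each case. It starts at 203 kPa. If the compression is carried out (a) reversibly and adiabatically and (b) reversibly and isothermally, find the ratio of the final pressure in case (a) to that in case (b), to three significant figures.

P_adiabatic / P_isothermal ≈ 3.40

Isothermal: P_b = P₁(V₁/V₂) = 203×6.27.
Adiabatic: P_a = P₁(V₁/V₂)^γ = 203×6.27^(5/3).
P_a/P_b = (V₁/V₂)^(γ−1) = 6.27^(2/3) = 3.4.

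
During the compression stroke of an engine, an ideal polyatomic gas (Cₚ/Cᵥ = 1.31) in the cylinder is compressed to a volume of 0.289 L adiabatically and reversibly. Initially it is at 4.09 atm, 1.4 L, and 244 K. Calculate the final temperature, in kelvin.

For a reversible adiabat TV^(γ−1) is constant, so T₂ = T₁ (V₁/V₂)^(γ−1).
T₂ = 244 × (1.4/0.289)^(0.31) = 397.9 K.

T₂ ≈ 398 K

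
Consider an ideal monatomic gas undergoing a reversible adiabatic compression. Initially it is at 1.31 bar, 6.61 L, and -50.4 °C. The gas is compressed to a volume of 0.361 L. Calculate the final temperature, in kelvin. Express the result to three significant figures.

For a reversible adiabat TV^(γ−1) is constant, so T₂ = T₁ (V₁/V₂)^(γ−1).
γ = 5/3 for a monatomic ideal gas.
T₁ = -50.4 °C = 222.7 K.
T₂ = 222.7 × (6.61/0.361)^(2/3) = 1547 K.

T₂ ≈ 1550 K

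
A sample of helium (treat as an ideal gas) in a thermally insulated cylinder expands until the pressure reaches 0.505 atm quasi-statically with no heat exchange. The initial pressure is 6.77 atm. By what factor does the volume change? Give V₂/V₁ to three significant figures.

From PV^γ = const, V₂/V₁ = (P₁/P₂)^(1/γ).
For a monatomic ideal gas γ = 5/3.
V₂/V₁ = (6.77/0.505)^(3/5) = 4.747.

V₂/V₁ ≈ 4.75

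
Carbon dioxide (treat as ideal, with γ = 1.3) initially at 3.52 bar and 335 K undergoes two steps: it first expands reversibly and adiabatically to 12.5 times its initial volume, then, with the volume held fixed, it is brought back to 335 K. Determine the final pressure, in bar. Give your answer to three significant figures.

P₃ ≈ 0.282 bar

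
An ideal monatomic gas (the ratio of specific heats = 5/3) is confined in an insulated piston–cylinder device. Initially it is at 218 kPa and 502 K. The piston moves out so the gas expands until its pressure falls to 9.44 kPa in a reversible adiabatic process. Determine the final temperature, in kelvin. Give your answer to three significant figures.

Along an adiabat T P^((1−γ)/γ) is constant, so T₂ = T₁ (P₂/P₁)^((γ−1)/γ).
T₂ = 502 × (9.44/218)^(2/5) = 143 K.

T₂ ≈ 143 K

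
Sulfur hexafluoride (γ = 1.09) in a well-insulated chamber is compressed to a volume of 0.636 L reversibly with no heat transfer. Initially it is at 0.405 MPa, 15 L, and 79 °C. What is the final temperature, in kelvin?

T₂ ≈ 468 K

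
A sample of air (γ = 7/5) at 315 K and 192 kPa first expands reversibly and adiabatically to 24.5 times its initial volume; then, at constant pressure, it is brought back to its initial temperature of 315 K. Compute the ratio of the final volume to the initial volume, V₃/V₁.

V₃/V₁ ≈ 88.1

Adiabatic step: V₂/V₁ = 24.5; T₂ = T₁·(1/24.5)^(2/5) = 87.63 K.
Isobaric step: V₃/V₂ = T₃/T₂ = 315/87.63.
V₃/V₁ = (V₂/V₁)(V₃/V₂) = 24.5 × (315/87.63) = 88.07.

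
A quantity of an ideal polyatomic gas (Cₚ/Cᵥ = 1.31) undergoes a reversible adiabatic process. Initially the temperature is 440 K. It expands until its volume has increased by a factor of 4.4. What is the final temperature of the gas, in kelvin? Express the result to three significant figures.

Adiabatic: T₁V₁^(γ−1) = T₂V₂^(γ−1) ⇒ T₂ = T₁ (V₁/V₂)^(γ−1).
T₂ = 440 × (1/4.4)^(0.31) = 278 K.

T₂ ≈ 278 K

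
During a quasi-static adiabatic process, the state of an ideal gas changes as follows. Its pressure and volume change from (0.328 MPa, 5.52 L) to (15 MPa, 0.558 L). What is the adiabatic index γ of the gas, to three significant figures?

γ ≈ 1.67

PV^γ = const ⇒ γ = ln(P₂/P₁) / ln(V₁/V₂).
γ = ln(15/0.328) / ln(5.52/0.558) = 1.668.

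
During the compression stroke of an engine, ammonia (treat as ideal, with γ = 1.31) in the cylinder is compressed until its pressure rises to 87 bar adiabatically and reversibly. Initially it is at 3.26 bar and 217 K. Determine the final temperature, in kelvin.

Along an adiabat T P^((1−γ)/γ) is constant, so T₂ = T₁ (P₂/P₁)^((γ−1)/γ).
T₂ = 217 × (87/3.26)^(0.237) = 472 K.

T₂ ≈ 472 K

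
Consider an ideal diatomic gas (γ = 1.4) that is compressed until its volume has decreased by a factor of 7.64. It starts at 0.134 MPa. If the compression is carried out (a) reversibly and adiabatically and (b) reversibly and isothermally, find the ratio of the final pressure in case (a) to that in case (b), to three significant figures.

Isothermal: P_b = P₁(V₁/V₂) = 0.134×7.64.
Adiabatic: P_a = P₁(V₁/V₂)^γ = 0.134×7.64^(1.4).
P_a/P_b = (V₁/V₂)^(γ−1) = 7.64^(0.4) = 2.255.

P_adiabatic / P_isothermal ≈ 2.26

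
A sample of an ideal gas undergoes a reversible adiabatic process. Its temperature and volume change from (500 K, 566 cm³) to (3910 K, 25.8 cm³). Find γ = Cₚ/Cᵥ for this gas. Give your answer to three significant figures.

TV^(γ−1) = const ⇒ γ − 1 = ln(T₂/T₁) / ln(V₁/V₂).
γ = 1 + ln(3910/500) / ln(566/25.8) = 1.666.

γ ≈ 1.67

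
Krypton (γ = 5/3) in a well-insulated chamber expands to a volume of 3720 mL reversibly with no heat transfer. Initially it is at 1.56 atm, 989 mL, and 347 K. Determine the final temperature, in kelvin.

Adiabatic: T₁V₁^(γ−1) = T₂V₂^(γ−1) ⇒ T₂ = T₁ (V₁/V₂)^(γ−1).
T₂ = 347 × (989/3720)^(2/3) = 143.5 K.

T₂ ≈ 143 K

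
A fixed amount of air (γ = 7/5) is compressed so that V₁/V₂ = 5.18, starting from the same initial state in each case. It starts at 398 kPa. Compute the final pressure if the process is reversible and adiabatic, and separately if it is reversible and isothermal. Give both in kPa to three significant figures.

adiabatic: 3980 kPa; isothermal: 2060 kPa

Isothermal: P₂ = P₁(V₁/V₂) = 398×5.18 = 2062 kPa.
Adiabatic: P₂ = P₁(V₁/V₂)^γ = 398×5.18^(7/5) = 3981 kPa.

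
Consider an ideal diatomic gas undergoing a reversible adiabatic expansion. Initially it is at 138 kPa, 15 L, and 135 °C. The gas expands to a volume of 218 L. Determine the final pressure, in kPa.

Adiabatic: P₁V₁^γ = P₂V₂^γ ⇒ P₂ = P₁ (V₁/V₂)^γ.
γ = 7/5 for a diatomic ideal gas.
P₂ = 138 × (15/218)^(7/5) = 3.255 kPa.

P₂ ≈ 3.26 kPa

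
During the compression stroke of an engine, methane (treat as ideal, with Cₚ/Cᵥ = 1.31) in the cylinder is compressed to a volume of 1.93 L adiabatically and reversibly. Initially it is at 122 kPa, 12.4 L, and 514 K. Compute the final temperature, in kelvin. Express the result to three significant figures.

T₂ ≈ 915 K

Adiabatic: T₁V₁^(γ−1) = T₂V₂^(γ−1) ⇒ T₂ = T₁ (V₁/V₂)^(γ−1).
T₂ = 514 × (12.4/1.93)^(0.31) = 915 K.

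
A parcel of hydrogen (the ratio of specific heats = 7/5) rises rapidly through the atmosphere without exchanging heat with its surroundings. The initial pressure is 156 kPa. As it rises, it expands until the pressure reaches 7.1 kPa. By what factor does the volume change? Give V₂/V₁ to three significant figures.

From PV^γ = const, V₂/V₁ = (P₁/P₂)^(1/γ).
V₂/V₁ = (156/7.1)^(5/7) = 9.088.

V₂/V₁ ≈ 9.09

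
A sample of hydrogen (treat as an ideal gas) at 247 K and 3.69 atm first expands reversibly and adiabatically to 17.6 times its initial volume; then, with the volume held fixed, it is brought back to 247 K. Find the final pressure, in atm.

For a diatomic ideal gas γ = 7/5.
Adiabatic step (PV^γ = const): P₂ = 3.69×(1/17.6)^(7/5) = 0.06657 atm; T₂ = 247×(1/17.6)^(2/5) = 78.43 K.
Isochoric: P₃ = P₂(T₃/T₂) = 0.06657 × (247/78.43) = 0.2097 atm.

P₃ ≈ 0.210 atm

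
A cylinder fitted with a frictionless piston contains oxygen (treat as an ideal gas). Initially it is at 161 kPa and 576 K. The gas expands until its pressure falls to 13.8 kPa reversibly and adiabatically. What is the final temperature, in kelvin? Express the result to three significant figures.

Adiabatic: T₂/T₁ = (P₂/P₁)^((γ−1)/γ).
For a diatomic ideal gas γ = 7/5, so (γ−1)/γ = 2/7.
T₂ = 576 × (13.8/161)^(2/7) = 285.5 K.

T₂ ≈ 285 K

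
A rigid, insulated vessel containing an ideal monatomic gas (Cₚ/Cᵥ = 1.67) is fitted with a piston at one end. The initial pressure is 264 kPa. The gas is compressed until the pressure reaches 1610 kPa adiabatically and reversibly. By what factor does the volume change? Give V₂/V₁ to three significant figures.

From PV^γ = const, V₂/V₁ = (P₁/P₂)^(1/γ).
V₂/V₁ = (264/1610)^(0.599) = 0.3387.

V₂/V₁ ≈ 0.339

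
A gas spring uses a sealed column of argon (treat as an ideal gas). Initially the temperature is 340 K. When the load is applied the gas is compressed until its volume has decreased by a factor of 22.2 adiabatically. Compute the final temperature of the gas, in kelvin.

T₂ ≈ 2690 K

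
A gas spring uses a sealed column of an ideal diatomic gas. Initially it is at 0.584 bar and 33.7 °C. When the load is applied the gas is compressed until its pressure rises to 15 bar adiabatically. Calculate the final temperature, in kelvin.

T₂ ≈ 776 K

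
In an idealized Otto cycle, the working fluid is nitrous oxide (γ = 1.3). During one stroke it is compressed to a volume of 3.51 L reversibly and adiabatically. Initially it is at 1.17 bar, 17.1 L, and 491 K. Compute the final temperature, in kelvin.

For a reversible adiabat TV^(γ−1) is constant, so T₂ = T₁ (V₁/V₂)^(γ−1).
T₂ = 491 × (17.1/3.51)^(0.3) = 789.6 K.

T₂ ≈ 790 K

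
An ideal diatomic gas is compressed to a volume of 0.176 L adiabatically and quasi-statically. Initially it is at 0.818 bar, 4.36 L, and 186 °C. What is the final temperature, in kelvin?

T₂ ≈ 1660 K

Adiabatic: T₁V₁^(γ−1) = T₂V₂^(γ−1) ⇒ T₂ = T₁ (V₁/V₂)^(γ−1).
γ = 7/5 for a diatomic ideal gas.
T₁ = 186 °C = 459.1 K.
T₂ = 459.1 × (4.36/0.176)^(2/5) = 1658 K.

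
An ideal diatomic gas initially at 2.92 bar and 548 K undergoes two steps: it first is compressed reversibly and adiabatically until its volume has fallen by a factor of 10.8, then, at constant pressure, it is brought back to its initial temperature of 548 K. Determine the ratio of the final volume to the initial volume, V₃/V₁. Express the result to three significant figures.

V₃/V₁ ≈ 0.0357

For a diatomic ideal gas γ = 7/5.
Adiabatic step: V₂/V₁ = 0.09259; T₂ = T₁·10.8^(2/5) = 1420 K.
Isobaric step: V₃/V₂ = T₃/T₂ = 548/1420.
V₃/V₁ = (V₂/V₁)(V₃/V₂) = 0.09259 × (548/1420) = 0.03574.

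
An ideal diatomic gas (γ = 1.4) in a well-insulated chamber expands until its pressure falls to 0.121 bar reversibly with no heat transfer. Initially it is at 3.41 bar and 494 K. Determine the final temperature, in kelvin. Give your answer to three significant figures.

T₂ ≈ 190 K

Adiabatic: T₂/T₁ = (P₂/P₁)^((γ−1)/γ).
T₂ = 494 × (0.121/3.41)^(0.286) = 190.3 K.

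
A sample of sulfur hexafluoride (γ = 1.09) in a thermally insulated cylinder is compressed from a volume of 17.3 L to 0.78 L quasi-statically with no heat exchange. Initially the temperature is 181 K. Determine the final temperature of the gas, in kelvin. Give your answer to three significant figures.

For a reversible adiabat TV^(γ−1) is constant, so T₂ = T₁ (V₁/V₂)^(γ−1).
T₂ = 181 × (17.3/0.78)^(0.09) = 239.2 K.

T₂ ≈ 239 K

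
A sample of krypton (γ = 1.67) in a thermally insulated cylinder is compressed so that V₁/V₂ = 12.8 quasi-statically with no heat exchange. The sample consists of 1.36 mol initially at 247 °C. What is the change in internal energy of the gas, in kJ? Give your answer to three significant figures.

ΔU ≈ 39.7 kJ

Adiabatic: T₁V₁^(γ−1) = T₂V₂^(γ−1) ⇒ T₂ = T₁ (V₁/V₂)^(γ−1).
T₁ = 247 °C = 520.1 K.
T₂ = 520.1 × 12.8^(0.67) = 2871 K.
Q = 0, so ΔU = W_on_gas = nCᵥΔT with Cᵥ = R/(γ−1) = 12.41 J/(mol·K).
ΔU = 1.36 × 12.41 × (2871 − 520.1) = 39670 J.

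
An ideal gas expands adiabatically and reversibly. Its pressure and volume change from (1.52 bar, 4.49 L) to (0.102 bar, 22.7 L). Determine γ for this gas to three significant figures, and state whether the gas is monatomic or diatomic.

PV^γ = const ⇒ γ = ln(P₂/P₁) / ln(V₁/V₂).
γ = ln(0.102/1.52) / ln(4.49/22.7) = 1.667.
γ ≈ 1.67 is close to 5/3, so the gas is monatomic.

γ ≈ 1.67; monatomic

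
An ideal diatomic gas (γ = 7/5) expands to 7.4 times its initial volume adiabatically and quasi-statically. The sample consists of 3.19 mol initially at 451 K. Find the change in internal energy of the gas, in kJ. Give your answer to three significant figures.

ΔU ≈ -16.5 kJ

For a reversible adiabat TV^(γ−1) is constant, so T₂ = T₁ (V₁/V₂)^(γ−1).
T₂ = 451 × (1/7.4)^(2/5) = 202.5 K.
Q = 0, so ΔU = W_on_gas = nCᵥΔT with Cᵥ = R/(γ−1) = 20.79 J/(mol·K).
ΔU = 3.19 × 20.79 × (202.5 − 451) = -16470 J.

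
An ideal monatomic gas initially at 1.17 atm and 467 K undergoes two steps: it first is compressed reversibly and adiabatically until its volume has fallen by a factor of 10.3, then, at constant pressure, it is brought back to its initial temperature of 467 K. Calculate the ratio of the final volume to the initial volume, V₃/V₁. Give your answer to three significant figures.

For a monatomic ideal gas γ = 5/3.
Adiabatic step: V₂/V₁ = 0.09709; T₂ = T₁·10.3^(2/3) = 2211 K.
Isobaric step: V₃/V₂ = T₃/T₂ = 467/2211.
V₃/V₁ = (V₂/V₁)(V₃/V₂) = 0.09709 × (467/2211) = 0.02051.

V₃/V₁ ≈ 0.0205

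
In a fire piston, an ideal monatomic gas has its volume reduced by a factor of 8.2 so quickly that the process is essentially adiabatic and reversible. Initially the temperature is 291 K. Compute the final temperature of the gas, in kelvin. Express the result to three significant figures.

T₂ ≈ 1180 K

Adiabatic: T₁V₁^(γ−1) = T₂V₂^(γ−1) ⇒ T₂ = T₁ (V₁/V₂)^(γ−1).
For a monatomic ideal gas γ = 5/3, so γ−1 = 2/3.
T₂ = 291 × 8.2^(2/3) = 1183 K.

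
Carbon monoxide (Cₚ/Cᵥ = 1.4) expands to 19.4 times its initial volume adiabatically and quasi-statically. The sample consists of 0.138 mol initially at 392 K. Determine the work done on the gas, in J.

W ≈ -781 J

For a reversible adiabat TV^(γ−1) is constant, so T₂ = T₁ (V₁/V₂)^(γ−1).
T₂ = 392 × (1/19.4)^(0.4) = 119.7 K.
Q = 0, so ΔU = W_on_gas = nCᵥΔT with Cᵥ = R/(γ−1) = 20.79 J/(mol·K).
ΔU = 0.138 × 20.79 × (119.7 − 392) = -781 J.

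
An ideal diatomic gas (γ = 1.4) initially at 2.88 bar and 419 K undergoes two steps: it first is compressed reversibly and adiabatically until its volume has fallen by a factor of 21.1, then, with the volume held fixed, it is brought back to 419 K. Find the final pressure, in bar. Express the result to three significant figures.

Adiabatic step (PV^γ = const): P₂ = 2.88×21.1^(1.4) = 205.8 bar; T₂ = 419×21.1^(0.4) = 1419 K.
Isochoric: P₃ = P₂(T₃/T₂) = 205.8 × (419/1419) = 60.77 bar.

P₃ ≈ 60.8 bar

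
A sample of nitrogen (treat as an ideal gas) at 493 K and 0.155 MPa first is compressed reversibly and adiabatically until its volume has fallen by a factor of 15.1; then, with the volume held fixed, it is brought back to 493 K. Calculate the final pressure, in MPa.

P₃ ≈ 2.34 MPa

For a diatomic ideal gas γ = 7/5.
Adiabatic step (PV^γ = const): P₂ = 0.155×15.1^(7/5) = 6.933 MPa; T₂ = 493×15.1^(2/5) = 1460 K.
Isochoric: P₃ = P₂(T₃/T₂) = 6.933 × (493/1460) = 2.341 MPa.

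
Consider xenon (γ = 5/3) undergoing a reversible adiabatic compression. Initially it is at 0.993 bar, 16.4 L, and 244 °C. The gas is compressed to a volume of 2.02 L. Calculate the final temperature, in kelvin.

T₂ ≈ 2090 K

For a reversible adiabat TV^(γ−1) is constant, so T₂ = T₁ (V₁/V₂)^(γ−1).
T₁ = 244 °C = 517.1 K.
T₂ = 517.1 × (16.4/2.02)^(2/3) = 2089 K.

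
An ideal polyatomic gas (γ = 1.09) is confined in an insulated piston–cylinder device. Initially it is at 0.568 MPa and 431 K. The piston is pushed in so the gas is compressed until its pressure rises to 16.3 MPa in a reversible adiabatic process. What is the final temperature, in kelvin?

T₂ ≈ 569 K

Along an adiabat T P^((1−γ)/γ) is constant, so T₂ = T₁ (P₂/P₁)^((γ−1)/γ).
T₂ = 431 × (16.3/0.568)^(0.0826) = 568.7 K.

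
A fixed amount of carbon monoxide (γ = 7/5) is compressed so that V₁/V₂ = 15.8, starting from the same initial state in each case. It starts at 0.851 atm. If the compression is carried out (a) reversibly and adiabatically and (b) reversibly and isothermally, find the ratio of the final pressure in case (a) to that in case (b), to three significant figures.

P_adiabatic / P_isothermal ≈ 3.02

Isothermal: P_b = P₁(V₁/V₂) = 0.851×15.8.
Adiabatic: P_a = P₁(V₁/V₂)^γ = 0.851×15.8^(7/5).
P_a/P_b = (V₁/V₂)^(γ−1) = 15.8^(2/5) = 3.016.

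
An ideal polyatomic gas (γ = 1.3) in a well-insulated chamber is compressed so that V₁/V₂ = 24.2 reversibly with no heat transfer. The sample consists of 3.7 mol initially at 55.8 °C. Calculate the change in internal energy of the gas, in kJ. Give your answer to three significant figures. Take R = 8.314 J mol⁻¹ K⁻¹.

ΔU ≈ 54.0 kJ

For a reversible adiabat TV^(γ−1) is constant, so T₂ = T₁ (V₁/V₂)^(γ−1).
T₁ = 55.8 °C = 328.9 K.
T₂ = 328.9 × 24.2^(0.3) = 855.6 K.
Q = 0, so ΔU = W_on_gas = nCᵥΔT with Cᵥ = R/(γ−1) = 27.71 J/(mol·K).
ΔU = 3.7 × 27.71 × (855.6 − 328.9) = 54000 J.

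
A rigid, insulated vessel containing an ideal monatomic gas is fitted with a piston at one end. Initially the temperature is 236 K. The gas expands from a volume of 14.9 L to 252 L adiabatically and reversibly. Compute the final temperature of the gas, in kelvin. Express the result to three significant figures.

T₂ ≈ 35.8 K

For a reversible adiabat TV^(γ−1) is constant, so T₂ = T₁ (V₁/V₂)^(γ−1).
For a monatomic ideal gas γ = 5/3, so γ−1 = 2/3.
T₂ = 236 × (14.9/252)^(2/3) = 35.82 K.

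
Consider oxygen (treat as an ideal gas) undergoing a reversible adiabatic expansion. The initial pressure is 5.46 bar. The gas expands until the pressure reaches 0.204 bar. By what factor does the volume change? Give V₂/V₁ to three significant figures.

V₂/V₁ ≈ 10.5

From PV^γ = const, V₂/V₁ = (P₁/P₂)^(1/γ).
For a diatomic ideal gas γ = 7/5.
V₂/V₁ = (5.46/0.204)^(5/7) = 10.46.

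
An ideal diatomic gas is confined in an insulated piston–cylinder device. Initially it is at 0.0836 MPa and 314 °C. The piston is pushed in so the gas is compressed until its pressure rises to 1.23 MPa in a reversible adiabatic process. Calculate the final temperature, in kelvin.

Along an adiabat T P^((1−γ)/γ) is constant, so T₂ = T₁ (P₂/P₁)^((γ−1)/γ).
For a diatomic ideal gas γ = 7/5, so (γ−1)/γ = 2/7.
T₁ = 314 °C = 587.1 K.
T₂ = 587.1 × (1.23/0.0836)^(2/7) = 1266 K.

T₂ ≈ 1270 K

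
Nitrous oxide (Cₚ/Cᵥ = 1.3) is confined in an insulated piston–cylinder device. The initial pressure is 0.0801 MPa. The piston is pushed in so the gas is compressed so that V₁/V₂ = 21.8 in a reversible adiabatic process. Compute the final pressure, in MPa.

Since PV^γ is constant along a reversible adiabat, P₂ = P₁ (V₁/V₂)^γ.
P₂ = 0.0801 × 21.8^(1.3) = 4.402 MPa.

P₂ ≈ 4.40 MPa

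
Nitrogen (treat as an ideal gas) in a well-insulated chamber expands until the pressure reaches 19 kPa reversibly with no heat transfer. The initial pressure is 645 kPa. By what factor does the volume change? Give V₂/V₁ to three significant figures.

V₂/V₁ ≈ 12.4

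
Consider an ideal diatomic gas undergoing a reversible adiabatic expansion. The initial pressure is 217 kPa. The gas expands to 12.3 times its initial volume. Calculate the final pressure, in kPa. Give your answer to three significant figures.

Adiabatic: P₁V₁^γ = P₂V₂^γ ⇒ P₂ = P₁ (V₁/V₂)^γ.
For a diatomic ideal gas γ = 7/5.
P₂ = 217 × (1/12.3)^(7/5) = 6.465 kPa.

P₂ ≈ 6.47 kPa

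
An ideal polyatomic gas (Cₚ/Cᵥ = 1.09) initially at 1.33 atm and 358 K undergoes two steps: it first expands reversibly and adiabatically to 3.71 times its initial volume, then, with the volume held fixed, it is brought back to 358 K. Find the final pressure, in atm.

Adiabatic step (PV^γ = const): P₂ = 1.33×(1/3.71)^(1.09) = 0.3186 atm; T₂ = 358×(1/3.71)^(0.09) = 318.2 K.
Isochoric: P₃ = P₂(T₃/T₂) = 0.3186 × (358/318.2) = 0.3585 atm.

P₃ ≈ 0.358 atm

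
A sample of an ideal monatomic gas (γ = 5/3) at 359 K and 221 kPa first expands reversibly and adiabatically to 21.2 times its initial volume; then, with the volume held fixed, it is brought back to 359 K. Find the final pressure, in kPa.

P₃ ≈ 10.4 kPa

Adiabatic step (PV^γ = const): P₂ = 221×(1/21.2)^(5/3) = 1.361 kPa; T₂ = 359×(1/21.2)^(2/3) = 46.87 K.
Isochoric: P₃ = P₂(T₃/T₂) = 1.361 × (359/46.87) = 10.42 kPa.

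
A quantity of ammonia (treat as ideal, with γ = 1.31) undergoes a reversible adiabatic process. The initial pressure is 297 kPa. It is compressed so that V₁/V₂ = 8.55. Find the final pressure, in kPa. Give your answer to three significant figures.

P₂ ≈ 4940 kPa

Since PV^γ is constant along a reversible adiabat, P₂ = P₁ (V₁/V₂)^γ.
P₂ = 297 × 8.55^(1.31) = 4939 kPa.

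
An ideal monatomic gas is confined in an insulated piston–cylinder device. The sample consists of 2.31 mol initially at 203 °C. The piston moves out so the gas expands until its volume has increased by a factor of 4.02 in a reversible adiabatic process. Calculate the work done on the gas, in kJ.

W ≈ -8.29 kJ

Adiabatic: T₁V₁^(γ−1) = T₂V₂^(γ−1) ⇒ T₂ = T₁ (V₁/V₂)^(γ−1).
γ = 5/3 for a monatomic ideal gas, so γ−1 = 2/3.
T₁ = 203 °C = 476.1 K.
T₂ = 476.1 × (1/4.02)^(2/3) = 188.3 K.
Q = 0, so ΔU = W_on_gas = nCᵥΔT with Cᵥ = R/(γ−1) = 12.47 J/(mol·K).
ΔU = 2.31 × 12.47 × (188.3 − 476.1) = -8291 J.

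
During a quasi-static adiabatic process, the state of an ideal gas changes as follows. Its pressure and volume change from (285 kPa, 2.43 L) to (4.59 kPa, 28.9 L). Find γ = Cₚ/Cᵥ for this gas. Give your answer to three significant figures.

γ ≈ 1.67

PV^γ = const ⇒ γ = ln(P₂/P₁) / ln(V₁/V₂).
γ = ln(4.59/285) / ln(2.43/28.9) = 1.667.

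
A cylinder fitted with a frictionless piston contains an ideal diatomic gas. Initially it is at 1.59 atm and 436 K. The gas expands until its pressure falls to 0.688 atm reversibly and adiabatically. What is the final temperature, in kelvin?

T₂ ≈ 343 K

Along an adiabat T P^((1−γ)/γ) is constant, so T₂ = T₁ (P₂/P₁)^((γ−1)/γ).
For a diatomic ideal gas γ = 7/5, so (γ−1)/γ = 2/7.
T₂ = 436 × (0.688/1.59)^(2/7) = 343.2 K.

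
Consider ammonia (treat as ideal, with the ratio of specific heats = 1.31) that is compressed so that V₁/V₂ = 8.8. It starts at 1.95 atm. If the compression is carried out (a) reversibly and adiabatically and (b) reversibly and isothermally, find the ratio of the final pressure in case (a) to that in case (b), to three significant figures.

P_adiabatic / P_isothermal ≈ 1.96

Isothermal: P_b = P₁(V₁/V₂) = 1.95×8.8.
Adiabatic: P_a = P₁(V₁/V₂)^γ = 1.95×8.8^(1.31).
P_a/P_b = (V₁/V₂)^(γ−1) = 8.8^(0.31) = 1.962.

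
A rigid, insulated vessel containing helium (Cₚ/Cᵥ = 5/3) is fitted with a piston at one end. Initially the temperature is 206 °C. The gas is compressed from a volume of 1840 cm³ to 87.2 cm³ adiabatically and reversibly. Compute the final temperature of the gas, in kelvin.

T₂ ≈ 3660 K

Adiabatic: T₁V₁^(γ−1) = T₂V₂^(γ−1) ⇒ T₂ = T₁ (V₁/V₂)^(γ−1).
T₁ = 206 °C = 479.1 K.
T₂ = 479.1 × (1840/87.2)^(2/3) = 3659 K.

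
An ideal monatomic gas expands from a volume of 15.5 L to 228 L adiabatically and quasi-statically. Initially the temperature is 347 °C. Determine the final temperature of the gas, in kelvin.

T₂ ≈ 103 K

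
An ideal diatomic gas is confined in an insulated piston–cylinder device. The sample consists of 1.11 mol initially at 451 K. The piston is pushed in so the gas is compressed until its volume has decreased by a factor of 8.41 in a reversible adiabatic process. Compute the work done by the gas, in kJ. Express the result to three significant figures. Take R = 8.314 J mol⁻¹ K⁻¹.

W ≈ -14.0 kJ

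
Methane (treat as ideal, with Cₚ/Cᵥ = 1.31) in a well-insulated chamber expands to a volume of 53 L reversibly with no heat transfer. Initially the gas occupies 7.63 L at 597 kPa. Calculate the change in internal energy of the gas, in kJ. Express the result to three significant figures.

P₂ = P₁(V₁/V₂)^γ = 597×(7.63/53)^(1.31) = 47.13 kPa.
For a reversible adiabat, W_by_gas = (P₁V₁ − P₂V₂)/(γ−1).
W_by = (597000×0.00763 − 47130×0.053) / (0.31) = 6637 J.
Q = 0 ⇒ ΔU = −W_by = -6637 J.

ΔU ≈ -6.64 kJ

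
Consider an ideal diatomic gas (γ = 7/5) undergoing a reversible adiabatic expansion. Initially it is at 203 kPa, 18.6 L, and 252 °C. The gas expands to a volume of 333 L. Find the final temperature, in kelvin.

T₂ ≈ 166 K

Adiabatic: T₁V₁^(γ−1) = T₂V₂^(γ−1) ⇒ T₂ = T₁ (V₁/V₂)^(γ−1).
T₁ = 252 °C = 525.1 K.
T₂ = 525.1 × (18.6/333)^(2/5) = 165.6 K.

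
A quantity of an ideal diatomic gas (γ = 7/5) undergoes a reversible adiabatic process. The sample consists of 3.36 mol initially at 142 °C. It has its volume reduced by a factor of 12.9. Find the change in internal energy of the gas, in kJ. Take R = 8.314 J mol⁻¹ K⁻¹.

ΔU ≈ 51.6 kJ

Adiabatic: T₁V₁^(γ−1) = T₂V₂^(γ−1) ⇒ T₂ = T₁ (V₁/V₂)^(γ−1).
T₁ = 142 °C = 415.1 K.
T₂ = 415.1 × 12.9^(2/5) = 1155 K.
Q = 0, so ΔU = W_on_gas = nCᵥΔT with Cᵥ = R/(γ−1) = 20.79 J/(mol·K).
ΔU = 3.36 × 20.79 × (1155 − 415.1) = 51640 J.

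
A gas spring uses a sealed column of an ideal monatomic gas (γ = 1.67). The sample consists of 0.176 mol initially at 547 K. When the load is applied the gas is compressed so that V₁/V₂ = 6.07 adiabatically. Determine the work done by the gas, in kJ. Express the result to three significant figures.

W ≈ -2.80 kJ

Adiabatic: T₁V₁^(γ−1) = T₂V₂^(γ−1) ⇒ T₂ = T₁ (V₁/V₂)^(γ−1).
T₂ = 547 × 6.07^(0.67) = 1831 K.
Q = 0, so ΔU = W_on_gas = nCᵥΔT with Cᵥ = R/(γ−1) = 12.41 J/(mol·K).
ΔU = 0.176 × 12.41 × (1831 − 547) = 2805 J.
Work done by the gas = −ΔU = -2805 J.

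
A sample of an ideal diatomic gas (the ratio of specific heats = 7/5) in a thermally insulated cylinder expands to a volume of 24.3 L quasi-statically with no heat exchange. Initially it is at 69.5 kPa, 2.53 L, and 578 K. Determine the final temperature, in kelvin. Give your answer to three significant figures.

T₂ ≈ 234 K

For a reversible adiabat TV^(γ−1) is constant, so T₂ = T₁ (V₁/V₂)^(γ−1).
T₂ = 578 × (2.53/24.3)^(2/5) = 233.8 K.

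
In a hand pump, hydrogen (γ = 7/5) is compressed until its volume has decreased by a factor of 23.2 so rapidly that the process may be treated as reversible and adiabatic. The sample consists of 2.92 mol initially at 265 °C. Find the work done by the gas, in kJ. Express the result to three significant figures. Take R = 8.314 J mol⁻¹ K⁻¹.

For a reversible adiabat TV^(γ−1) is constant, so T₂ = T₁ (V₁/V₂)^(γ−1).
T₁ = 265 °C = 538.1 K.
T₂ = 538.1 × 23.2^(2/5) = 1893 K.
Q = 0, so ΔU = W_on_gas = nCᵥΔT with Cᵥ = R/(γ−1) = 20.79 J/(mol·K).
ΔU = 2.92 × 20.79 × (1893 − 538.1) = 82220 J.
Work done by the gas = −ΔU = -82220 J.

W ≈ -82.2 kJ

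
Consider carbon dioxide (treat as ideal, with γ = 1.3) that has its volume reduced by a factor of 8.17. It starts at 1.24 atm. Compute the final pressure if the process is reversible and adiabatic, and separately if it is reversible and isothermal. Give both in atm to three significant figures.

adiabatic: 19.0 atm; isothermal: 10.1 atm

Isothermal: P₂ = P₁(V₁/V₂) = 1.24×8.17 = 10.13 atm.
Adiabatic: P₂ = P₁(V₁/V₂)^γ = 1.24×8.17^(1.3) = 19.02 atm.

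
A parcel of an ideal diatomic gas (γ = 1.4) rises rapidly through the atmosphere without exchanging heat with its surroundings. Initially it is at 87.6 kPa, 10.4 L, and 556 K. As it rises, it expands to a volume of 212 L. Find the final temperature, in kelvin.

T₂ ≈ 166 K

For a reversible adiabat TV^(γ−1) is constant, so T₂ = T₁ (V₁/V₂)^(γ−1).
T₂ = 556 × (10.4/212)^(0.4) = 166.5 K.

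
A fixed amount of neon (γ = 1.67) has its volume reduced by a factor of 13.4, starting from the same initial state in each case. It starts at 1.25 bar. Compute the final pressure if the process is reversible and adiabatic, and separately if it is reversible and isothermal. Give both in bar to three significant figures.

adiabatic: 95.3 bar; isothermal: 16.8 bar

Isothermal: P₂ = P₁(V₁/V₂) = 1.25×13.4 = 16.75 bar.
Adiabatic: P₂ = P₁(V₁/V₂)^γ = 1.25×13.4^(1.67) = 95.32 bar.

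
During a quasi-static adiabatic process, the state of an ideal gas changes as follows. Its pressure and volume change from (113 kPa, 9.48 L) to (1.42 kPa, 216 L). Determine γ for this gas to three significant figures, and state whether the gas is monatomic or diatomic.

γ ≈ 1.40; diatomic

PV^γ = const ⇒ γ = ln(P₂/P₁) / ln(V₁/V₂).
γ = ln(1.42/113) / ln(9.48/216) = 1.4.
γ ≈ 1.40 is close to 7/5, so the gas is diatomic.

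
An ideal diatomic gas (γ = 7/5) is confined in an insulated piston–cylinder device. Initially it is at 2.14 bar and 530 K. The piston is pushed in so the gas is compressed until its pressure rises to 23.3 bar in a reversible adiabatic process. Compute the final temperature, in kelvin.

T₂ ≈ 1050 K

Adiabatic: T₂/T₁ = (P₂/P₁)^((γ−1)/γ).
T₂ = 530 × (23.3/2.14)^(2/7) = 1048 K.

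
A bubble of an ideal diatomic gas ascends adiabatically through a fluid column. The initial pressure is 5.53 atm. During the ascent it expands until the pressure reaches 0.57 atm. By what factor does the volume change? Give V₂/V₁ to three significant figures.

From PV^γ = const, V₂/V₁ = (P₁/P₂)^(1/γ).
For a diatomic ideal gas γ = 7/5.
V₂/V₁ = (5.53/0.57)^(5/7) = 5.069.

V₂/V₁ ≈ 5.07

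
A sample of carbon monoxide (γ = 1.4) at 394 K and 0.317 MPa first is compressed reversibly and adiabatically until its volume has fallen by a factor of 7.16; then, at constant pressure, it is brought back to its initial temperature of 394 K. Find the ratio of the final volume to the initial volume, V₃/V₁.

Adiabatic step: V₂/V₁ = 0.1397; T₂ = T₁·7.16^(0.4) = 865.9 K.
Isobaric step: V₃/V₂ = T₃/T₂ = 394/865.9.
V₃/V₁ = (V₂/V₁)(V₃/V₂) = 0.1397 × (394/865.9) = 0.06355.

V₃/V₁ ≈ 0.0636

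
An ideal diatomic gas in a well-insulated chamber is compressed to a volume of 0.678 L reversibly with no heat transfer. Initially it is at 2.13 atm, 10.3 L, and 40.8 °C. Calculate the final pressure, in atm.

P₂ ≈ 96.1 atm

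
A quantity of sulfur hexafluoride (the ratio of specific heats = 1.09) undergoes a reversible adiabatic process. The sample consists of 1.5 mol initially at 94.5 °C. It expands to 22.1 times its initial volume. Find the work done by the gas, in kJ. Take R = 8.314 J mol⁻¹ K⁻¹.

W ≈ 12.4 kJ

Adiabatic: T₁V₁^(γ−1) = T₂V₂^(γ−1) ⇒ T₂ = T₁ (V₁/V₂)^(γ−1).
T₁ = 94.5 °C = 367.6 K.
T₂ = 367.6 × (1/22.1)^(0.09) = 278.3 K.
Q = 0, so ΔU = W_on_gas = nCᵥΔT with Cᵥ = R/(γ−1) = 92.38 J/(mol·K).
ΔU = 1.5 × 92.38 × (278.3 − 367.6) = -12390 J.
Work done by the gas = −ΔU = 12390 J.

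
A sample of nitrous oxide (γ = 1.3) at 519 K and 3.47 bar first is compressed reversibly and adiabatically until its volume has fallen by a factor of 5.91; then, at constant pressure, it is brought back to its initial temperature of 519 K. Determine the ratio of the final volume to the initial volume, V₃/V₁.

Adiabatic step: V₂/V₁ = 0.1692; T₂ = T₁·5.91^(0.3) = 884.4 K.
Isobaric step: V₃/V₂ = T₃/T₂ = 519/884.4.
V₃/V₁ = (V₂/V₁)(V₃/V₂) = 0.1692 × (519/884.4) = 0.0993.

V₃/V₁ ≈ 0.0993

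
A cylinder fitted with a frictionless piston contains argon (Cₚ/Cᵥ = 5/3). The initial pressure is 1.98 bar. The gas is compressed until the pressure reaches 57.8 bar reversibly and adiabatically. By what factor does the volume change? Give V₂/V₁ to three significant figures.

From PV^γ = const, V₂/V₁ = (P₁/P₂)^(1/γ).
V₂/V₁ = (1.98/57.8)^(3/5) = 0.1321.

V₂/V₁ ≈ 0.132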